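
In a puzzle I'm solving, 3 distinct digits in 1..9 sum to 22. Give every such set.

{5,8,9}; {6,7,9}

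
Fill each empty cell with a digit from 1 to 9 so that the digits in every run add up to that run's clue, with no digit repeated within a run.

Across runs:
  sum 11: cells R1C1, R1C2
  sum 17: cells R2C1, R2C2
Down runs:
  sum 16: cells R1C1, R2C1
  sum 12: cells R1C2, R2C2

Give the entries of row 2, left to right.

17 in 2 cells must be {8,9}; 16 in 2 cells must be {7,9}.
The 17 across and the 16 down share only 9, so R2C1 = 9.
R2C2 = 17 − 9 = 8 completes the 17 across.
R1C1 = 16 − 9 = 7 completes the 16 down.
R1C2 = 11 − 7 = 4 completes the 11 across.

9 8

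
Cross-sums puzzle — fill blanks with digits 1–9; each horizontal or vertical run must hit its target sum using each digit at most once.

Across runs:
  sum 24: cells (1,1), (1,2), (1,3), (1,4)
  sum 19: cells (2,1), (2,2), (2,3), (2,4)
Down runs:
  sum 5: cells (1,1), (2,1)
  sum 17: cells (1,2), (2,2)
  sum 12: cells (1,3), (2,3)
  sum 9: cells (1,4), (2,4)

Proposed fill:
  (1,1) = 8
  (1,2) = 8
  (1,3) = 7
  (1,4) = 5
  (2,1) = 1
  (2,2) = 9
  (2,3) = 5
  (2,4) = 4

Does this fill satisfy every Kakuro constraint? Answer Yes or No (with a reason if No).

No — the across run (1,1)–(1,4) sums to 28, not 24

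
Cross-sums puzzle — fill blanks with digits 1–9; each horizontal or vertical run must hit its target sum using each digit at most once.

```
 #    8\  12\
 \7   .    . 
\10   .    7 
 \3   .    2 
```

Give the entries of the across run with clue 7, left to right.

4 3

3 in 2 cells must be {1,2}.
R1C2 = 12 − 9 = 3 completes the 12 down.
R2C1 = 10 − 7 = 3 completes the 10 across.
R3C1 = 3 − 2 = 1 completes the 3 across.
R1C1 = 7 − 3 = 4 completes the 7 across.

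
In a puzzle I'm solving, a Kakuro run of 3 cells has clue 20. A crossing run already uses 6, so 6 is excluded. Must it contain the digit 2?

No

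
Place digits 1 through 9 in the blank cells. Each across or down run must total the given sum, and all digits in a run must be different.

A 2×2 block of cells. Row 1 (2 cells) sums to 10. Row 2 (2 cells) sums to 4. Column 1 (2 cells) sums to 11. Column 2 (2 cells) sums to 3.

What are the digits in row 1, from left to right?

8 2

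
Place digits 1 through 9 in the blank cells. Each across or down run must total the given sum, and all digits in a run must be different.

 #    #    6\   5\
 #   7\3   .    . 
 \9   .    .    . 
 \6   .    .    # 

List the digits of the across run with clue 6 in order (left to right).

3 in 2 cells must be {1,2}; 6 in 3 cells must be {1,2,3}.
Nothing is forced directly, so branch on R1C2, whose candidates are 1 or 2. If R1C2 = 1: that forces R1C3 = 2, R2C3 = 3, R3C2 = 2, after which R2C2 would have to be in {1,2,4,5} for the 9 across but in {3} for the 6 down — contradiction. So R1C2 = 2.
R1C3 = 3 − 2 = 1 completes the 3 across.
R2C3 = 5 − 1 = 4 completes the 5 down.
R3C2 = 1: the only remaining digit allowed by both the 6 across and the 6 down.
R2C2 = 6 − 3 = 3 completes the 6 down.
R3C1 = 6 − 1 = 5 completes the 6 across.
R2C1 = 9 − 7 = 2 completes the 9 across.

5 1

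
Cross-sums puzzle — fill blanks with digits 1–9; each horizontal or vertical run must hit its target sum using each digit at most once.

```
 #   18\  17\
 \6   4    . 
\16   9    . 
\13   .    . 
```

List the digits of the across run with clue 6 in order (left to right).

16 in 2 cells must be {7,9}.
R1C2 = 6 − 4 = 2 completes the 6 across.
R2C2 = 16 − 9 = 7 completes the 16 across.
R3C1 = 18 − 13 = 5 completes the 18 down.
R3C2 = 13 − 5 = 8 completes the 13 across.

4 2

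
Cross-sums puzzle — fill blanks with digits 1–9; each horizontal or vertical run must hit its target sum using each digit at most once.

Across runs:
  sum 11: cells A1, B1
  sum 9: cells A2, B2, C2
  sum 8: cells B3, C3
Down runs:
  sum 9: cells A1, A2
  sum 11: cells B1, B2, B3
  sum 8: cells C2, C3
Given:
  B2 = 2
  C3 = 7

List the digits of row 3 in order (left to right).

C2 = 8 − 7 = 1 completes the 8 down.
B3 = 8 − 7 = 1 completes the 8 across.
B1 = 11 − 3 = 8 completes the 11 down.
A2 = 9 − 3 = 6 completes the 9 across.
A1 = 11 − 8 = 3 completes the 11 across.

1, 7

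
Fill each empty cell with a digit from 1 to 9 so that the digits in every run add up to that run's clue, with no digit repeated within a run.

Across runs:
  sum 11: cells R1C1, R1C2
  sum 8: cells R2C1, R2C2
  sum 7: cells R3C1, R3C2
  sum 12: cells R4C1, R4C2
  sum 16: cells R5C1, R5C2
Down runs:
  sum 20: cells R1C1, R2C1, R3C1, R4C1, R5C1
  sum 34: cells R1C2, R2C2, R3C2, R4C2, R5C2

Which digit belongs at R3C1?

16 in 2 cells must be {7,9}; 34 in 5 cells must be {4,6,7,8,9}.
Nothing is forced directly, so branch on R3C2, whose candidates are 4 or 6. If R3C2 = 6: that forces R2C2 = 7, R3C1 = 1, R5C2 = 9, after which R2C1 would have to be in {1} for the 8 across but in {2,3,4,5,6,7,8,9} for the 20 down — contradiction. So R3C2 = 4.
R3C1 = 7 − 4 = 3 completes the 7 across.
Nothing is forced directly, so branch on R5C1, whose candidates are 7 or 9. If R5C1 = 9: that forces R4C1 = 5, R4C2 = 7, after which R5C2 would have to be in {7} for the 16 across but in {6,8,9} for the 34 down — contradiction. So R5C1 = 7.
R5C2 = 16 − 7 = 9 completes the 16 across.

3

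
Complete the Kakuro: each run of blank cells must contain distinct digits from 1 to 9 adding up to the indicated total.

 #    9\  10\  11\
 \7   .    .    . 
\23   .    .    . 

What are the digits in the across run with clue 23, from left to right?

7 in 3 cells must be {1,2,4}; 23 in 3 cells must be {6,8,9}.
Nothing is forced directly, so branch on R1C3, whose candidates are 2 or 4. If R1C3 = 4: then R2C3 would have to be in {6,8,9} for the 23 across but in {7} for the 11 down — contradiction. So R1C3 = 2.
R2C3 = 11 − 2 = 9 completes the 11 down.
Nothing is forced directly, so branch on R2C1, whose candidates are 6 or 8. If R2C1 = 6: then R1C1 would have to be in {1,4} for the 7 across but in {3} for the 9 down — contradiction. So R2C1 = 8.
R1C1 = 9 − 8 = 1 completes the 9 down.
R1C2 = 7 − 3 = 4 completes the 7 across.
R2C2 = 23 − 17 = 6 completes the 23 across.

8 6 9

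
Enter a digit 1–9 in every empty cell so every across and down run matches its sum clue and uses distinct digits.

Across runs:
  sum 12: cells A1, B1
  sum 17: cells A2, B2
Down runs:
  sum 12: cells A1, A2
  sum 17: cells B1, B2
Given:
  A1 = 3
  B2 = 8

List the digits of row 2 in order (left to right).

17 in 2 cells must be {8,9}.
B1 = 12 − 3 = 9 completes the 12 across.
A2 = 17 − 8 = 9 completes the 17 across.

9 8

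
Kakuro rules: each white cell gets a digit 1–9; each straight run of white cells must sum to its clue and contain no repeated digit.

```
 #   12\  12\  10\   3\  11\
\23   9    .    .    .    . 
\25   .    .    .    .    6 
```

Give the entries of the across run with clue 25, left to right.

3, 8, 7, 1, 6

3 in 2 cells must be {1,2}.
R1C5 = 11 − 6 = 5 completes the 11 down.
R2C1 = 12 − 9 = 3 completes the 12 down.
No cell is forced outright now. R1C4 can only be 1 or 2 (the digits allowed by both its 23 across and its 3 down). If R1C4 = 1: then R1C2 would have to be in {2,6} for the 23 across but in {3,4,5,7,8,9} for the 12 down — contradiction. So R1C4 = 2.
R2C4 = 3 − 2 = 1 completes the 3 down.
Nothing is forced directly, so branch on R2C2, whose candidates are 7 or 8. If R2C2 = 7: then R1C2 would have to be in {1,3,4,6} for the 23 across but in {5} for the 12 down — contradiction. So R2C2 = 8.
R1C2 = 12 − 8 = 4 completes the 12 down.
R1C3 = 23 − 20 = 3 completes the 23 across.
R2C3 = 25 − 18 = 7 completes the 25 across.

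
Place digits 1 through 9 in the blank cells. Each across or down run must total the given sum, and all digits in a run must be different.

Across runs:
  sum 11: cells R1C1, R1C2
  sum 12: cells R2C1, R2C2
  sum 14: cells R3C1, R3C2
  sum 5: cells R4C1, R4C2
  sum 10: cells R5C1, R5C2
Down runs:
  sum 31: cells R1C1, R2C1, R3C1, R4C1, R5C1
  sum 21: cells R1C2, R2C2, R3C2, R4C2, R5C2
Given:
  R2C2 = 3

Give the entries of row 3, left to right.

8 6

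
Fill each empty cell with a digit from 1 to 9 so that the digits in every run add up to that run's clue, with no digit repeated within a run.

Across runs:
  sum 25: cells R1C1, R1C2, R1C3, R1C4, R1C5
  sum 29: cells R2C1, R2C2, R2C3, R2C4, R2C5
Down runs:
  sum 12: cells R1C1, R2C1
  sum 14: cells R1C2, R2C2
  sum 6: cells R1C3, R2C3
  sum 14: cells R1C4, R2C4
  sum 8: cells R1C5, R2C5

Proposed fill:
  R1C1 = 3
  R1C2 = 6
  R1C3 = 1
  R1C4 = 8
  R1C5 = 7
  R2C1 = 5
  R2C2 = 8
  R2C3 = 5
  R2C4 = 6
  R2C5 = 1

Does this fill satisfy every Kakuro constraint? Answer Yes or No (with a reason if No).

No — the across run R2C1–R2C5 sums to 25, not 29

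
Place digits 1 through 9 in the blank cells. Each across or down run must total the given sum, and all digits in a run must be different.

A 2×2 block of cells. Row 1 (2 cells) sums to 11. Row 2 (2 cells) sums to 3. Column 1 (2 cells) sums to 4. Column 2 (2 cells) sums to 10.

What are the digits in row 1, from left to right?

3 in 2 cells must be {1,2}; 4 in 2 cells must be {1,3}.
The 11 across and the 4 down share only 3, so (1,1) = 3.
(1,2) = 11 − 3 = 8 completes the 11 across.
(2,1) = 4 − 3 = 1 completes the 4 down.
(2,2) = 3 − 1 = 2 completes the 3 across.

3 8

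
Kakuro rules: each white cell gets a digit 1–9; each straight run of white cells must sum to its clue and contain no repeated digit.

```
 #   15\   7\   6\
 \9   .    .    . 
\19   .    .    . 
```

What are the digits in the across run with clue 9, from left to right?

6, 1, 2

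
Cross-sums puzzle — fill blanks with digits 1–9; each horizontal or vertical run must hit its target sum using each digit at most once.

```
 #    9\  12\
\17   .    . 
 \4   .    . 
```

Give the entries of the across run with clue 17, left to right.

8 9

17 in 2 cells must be {8,9}; 4 in 2 cells must be {1,3}.
The 17 across and the 9 down share only 8, so R1C1 = 8.
R1C2 = 17 − 8 = 9 completes the 17 across.
R2C1 = 9 − 8 = 1 completes the 9 down.
R2C2 = 4 − 1 = 3 completes the 4 across.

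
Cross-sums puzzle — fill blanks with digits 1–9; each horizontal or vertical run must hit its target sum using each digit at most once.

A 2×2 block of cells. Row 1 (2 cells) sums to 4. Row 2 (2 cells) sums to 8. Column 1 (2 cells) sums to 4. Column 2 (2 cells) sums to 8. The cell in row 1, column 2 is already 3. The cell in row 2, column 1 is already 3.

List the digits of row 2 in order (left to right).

4 in 2 cells must be {1,3}.
(1,1) = 4 − 3 = 1 completes the 4 across.
(2,2) = 8 − 3 = 5 completes the 8 across.

3 5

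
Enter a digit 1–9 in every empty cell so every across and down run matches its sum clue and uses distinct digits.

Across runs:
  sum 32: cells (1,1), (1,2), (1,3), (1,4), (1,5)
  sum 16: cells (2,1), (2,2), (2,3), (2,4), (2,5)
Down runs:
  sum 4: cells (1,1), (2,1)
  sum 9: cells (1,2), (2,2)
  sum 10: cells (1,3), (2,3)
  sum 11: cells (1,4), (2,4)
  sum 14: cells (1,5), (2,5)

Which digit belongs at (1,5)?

16 in 5 cells must be {1,2,3,4,6}; 4 in 2 cells must be {1,3}.
Only 3 fits (1,1) under both its across sum 32 and down sum 4.
(2,1) = 4 − 3 = 1 completes the 4 down.
Given what's placed, (2,5) must be 6 to fit the 16 across and 14 down.
(1,5) = 14 − 6 = 8 completes the 14 down.

8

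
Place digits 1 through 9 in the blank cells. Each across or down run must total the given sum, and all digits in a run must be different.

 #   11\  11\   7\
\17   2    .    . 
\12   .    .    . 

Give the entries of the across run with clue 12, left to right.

9 2 1

Given what's placed, R1C3 must be 6 to fit the 17 across and 7 down.
R2C1 = 11 − 2 = 9 completes the 11 down.
R2C2 = 2: the only remaining digit allowed by both the 12 across and the 11 down.
R2C3 = 12 − 11 = 1 completes the 12 across.
R1C2 = 17 − 8 = 9 completes the 17 across.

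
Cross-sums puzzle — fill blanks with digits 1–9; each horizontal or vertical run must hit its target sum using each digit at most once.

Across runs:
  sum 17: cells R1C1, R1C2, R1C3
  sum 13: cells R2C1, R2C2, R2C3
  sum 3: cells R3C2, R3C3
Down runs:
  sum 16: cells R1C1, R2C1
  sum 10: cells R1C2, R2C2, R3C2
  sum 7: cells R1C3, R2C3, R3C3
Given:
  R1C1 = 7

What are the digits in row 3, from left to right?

1, 2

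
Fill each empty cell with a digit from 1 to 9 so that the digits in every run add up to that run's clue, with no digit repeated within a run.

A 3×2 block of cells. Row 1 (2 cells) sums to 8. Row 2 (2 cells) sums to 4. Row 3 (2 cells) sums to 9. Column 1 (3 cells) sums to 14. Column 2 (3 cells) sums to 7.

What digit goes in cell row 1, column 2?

2

4 in 2 cells must be {1,3}; 7 in 3 cells must be {1,2,4}.
The 4 across and the 7 down share only 1, so (2,2) = 1.
Given what's placed, (1,2) must be 2 to fit the 8 across and 7 down.
(2,1) = 4 − 1 = 3 completes the 4 across.
(3,2) = 7 − 3 = 4 completes the 7 down.
(1,1) = 8 − 2 = 6 completes the 8 across.
(3,1) = 9 − 4 = 5 completes the 9 across.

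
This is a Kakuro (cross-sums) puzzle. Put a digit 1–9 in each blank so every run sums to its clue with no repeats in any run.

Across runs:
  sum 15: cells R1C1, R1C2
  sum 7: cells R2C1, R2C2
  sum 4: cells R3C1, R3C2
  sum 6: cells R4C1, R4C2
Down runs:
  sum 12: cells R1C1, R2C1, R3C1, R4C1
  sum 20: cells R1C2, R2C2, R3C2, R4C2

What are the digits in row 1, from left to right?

6, 9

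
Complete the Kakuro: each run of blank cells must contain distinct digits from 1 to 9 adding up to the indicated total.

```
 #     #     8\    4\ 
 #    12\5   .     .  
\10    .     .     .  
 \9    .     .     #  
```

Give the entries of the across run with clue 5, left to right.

2 3

4 in 2 cells must be {1,3}.
Nothing is forced directly, so branch on R1C3, whose candidates are 1 or 3. If R1C3 = 1: that forces R1C2 = 4, R2C3 = 3, R2C1 = 5, after which R2C2 would have to be in {2} for the 10 across but in {1,3} for the 8 down — contradiction. So R1C3 = 3.
R1C2 = 5 − 3 = 2 completes the 5 across.
R2C3 = 4 − 3 = 1 completes the 4 down.
R2C2 = 5: the only remaining digit allowed by both the 10 across and the 8 down.
R3C2 = 8 − 7 = 1 completes the 8 down.
R2C1 = 10 − 6 = 4 completes the 10 across.
R3C1 = 9 − 1 = 8 completes the 9 across.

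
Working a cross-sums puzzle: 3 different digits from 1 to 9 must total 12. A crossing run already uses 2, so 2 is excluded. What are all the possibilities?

3 distinct digits from 1–9 sum between 6 and 24.
Dropping sets that contain 2.

{1,3,8}; {1,4,7}; {1,5,6}; {3,4,5}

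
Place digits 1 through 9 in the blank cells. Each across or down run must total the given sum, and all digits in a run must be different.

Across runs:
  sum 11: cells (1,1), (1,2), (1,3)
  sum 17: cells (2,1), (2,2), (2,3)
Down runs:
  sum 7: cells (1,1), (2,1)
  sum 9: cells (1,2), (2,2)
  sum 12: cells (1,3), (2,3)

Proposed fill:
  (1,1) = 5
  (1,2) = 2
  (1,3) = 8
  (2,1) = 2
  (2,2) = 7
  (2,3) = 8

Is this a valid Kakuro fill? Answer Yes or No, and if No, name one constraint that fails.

No — the across run (1,1)–(1,3) sums to 15, not 11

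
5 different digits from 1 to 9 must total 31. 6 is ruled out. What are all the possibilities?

{2,5,7,8,9}; {3,4,7,8,9}

5 distinct digits from 1–9 sum between 15 and 35.
Dropping sets that contain 6.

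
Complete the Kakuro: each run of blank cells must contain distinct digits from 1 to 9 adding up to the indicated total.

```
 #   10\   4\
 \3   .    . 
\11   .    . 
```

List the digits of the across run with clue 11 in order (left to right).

8, 3

3 in 2 cells must be {1,2}; 4 in 2 cells must be {1,3}.
The 3 across and the 4 down share only 1, so R1C2 = 1.
R2C2 = 4 − 1 = 3 completes the 4 down.
R1C1 = 3 − 1 = 2 completes the 3 across.
R2C1 = 11 − 3 = 8 completes the 11 across.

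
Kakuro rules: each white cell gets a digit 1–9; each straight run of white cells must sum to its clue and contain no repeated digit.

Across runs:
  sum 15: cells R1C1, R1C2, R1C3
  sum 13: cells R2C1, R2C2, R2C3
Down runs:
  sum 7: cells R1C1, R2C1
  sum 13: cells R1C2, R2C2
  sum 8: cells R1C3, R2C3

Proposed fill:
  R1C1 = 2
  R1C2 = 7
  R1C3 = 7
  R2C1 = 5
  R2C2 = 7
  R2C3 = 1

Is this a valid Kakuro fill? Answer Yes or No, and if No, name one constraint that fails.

No — the across run R1C1–R1C3 sums to 16, not 15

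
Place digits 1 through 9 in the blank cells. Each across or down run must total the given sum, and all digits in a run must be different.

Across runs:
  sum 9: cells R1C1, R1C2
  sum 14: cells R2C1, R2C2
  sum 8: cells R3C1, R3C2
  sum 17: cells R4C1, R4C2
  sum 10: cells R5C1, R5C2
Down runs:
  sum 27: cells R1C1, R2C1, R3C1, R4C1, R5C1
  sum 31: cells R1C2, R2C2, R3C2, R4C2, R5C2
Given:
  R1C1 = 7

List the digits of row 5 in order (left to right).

2, 8

17 in 2 cells must be {8,9}.
R1C2 = 9 − 7 = 2 completes the 9 across.
Nothing is forced directly, so branch on R5C2, whose candidates are 7 or 8 or 9. If R5C2 = 7: that forces R3C2 = 5, R5C1 = 3, after which R3C1 would have to be in {3} for the 8 across but in {2,4,5,6,8,9} for the 27 down — contradiction. If R5C2 = 9: that forces R4C2 = 8, R5C1 = 1, R2C2 = 5, R3C2 = 7, R4C1 = 9, after which R2C1 would have to be in {9} for the 14 across but in {2,4,6,8} for the 27 down — contradiction. So R5C2 = 8.
R4C2 = 9: the only remaining digit allowed by both the 17 across and the 31 down.
R5C1 = 10 − 8 = 2 completes the 10 across.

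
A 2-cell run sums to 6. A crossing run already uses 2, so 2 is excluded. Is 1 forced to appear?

Yes

The only way to make 6 from 2 distinct digits under that restriction is {1,5}, which contains 1.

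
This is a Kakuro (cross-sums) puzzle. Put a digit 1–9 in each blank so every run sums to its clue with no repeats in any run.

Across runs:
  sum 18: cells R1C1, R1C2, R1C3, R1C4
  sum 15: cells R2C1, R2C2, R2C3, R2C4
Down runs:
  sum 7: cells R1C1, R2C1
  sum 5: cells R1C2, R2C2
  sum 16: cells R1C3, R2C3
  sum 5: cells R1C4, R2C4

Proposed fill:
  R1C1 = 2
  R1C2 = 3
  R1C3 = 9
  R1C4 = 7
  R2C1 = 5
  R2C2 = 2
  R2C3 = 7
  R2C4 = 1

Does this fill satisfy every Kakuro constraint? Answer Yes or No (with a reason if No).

No — the across run R1C1–R1C4 sums to 21, not 18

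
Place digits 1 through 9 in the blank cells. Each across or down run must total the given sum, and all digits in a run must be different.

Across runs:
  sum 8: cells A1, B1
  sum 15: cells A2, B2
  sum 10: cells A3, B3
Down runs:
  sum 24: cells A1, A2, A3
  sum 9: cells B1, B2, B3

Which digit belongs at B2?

24 in 3 cells must be {7,8,9}.
The 8 across and the 24 down share only 7, so A1 = 7.
B1 = 8 − 7 = 1 completes the 8 across.
Given what's placed, B2 must be 6 to fit the 15 across and 9 down.
B3 = 9 − 7 = 2 completes the 9 down.
A2 = 15 − 6 = 9 completes the 15 across.
A3 = 10 − 2 = 8 completes the 10 across.

6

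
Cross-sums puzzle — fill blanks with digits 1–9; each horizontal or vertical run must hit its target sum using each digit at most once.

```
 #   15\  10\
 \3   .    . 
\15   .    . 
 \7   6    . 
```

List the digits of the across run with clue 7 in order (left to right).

3 in 2 cells must be {1,2}.
R3C2 = 7 − 6 = 1 completes the 7 across.
R1C2 = 2: the only remaining digit allowed by both the 3 across and the 10 down.
R2C2 = 10 − 3 = 7 completes the 10 down.
R1C1 = 3 − 2 = 1 completes the 3 across.
R2C1 = 15 − 7 = 8 completes the 15 across.

6 1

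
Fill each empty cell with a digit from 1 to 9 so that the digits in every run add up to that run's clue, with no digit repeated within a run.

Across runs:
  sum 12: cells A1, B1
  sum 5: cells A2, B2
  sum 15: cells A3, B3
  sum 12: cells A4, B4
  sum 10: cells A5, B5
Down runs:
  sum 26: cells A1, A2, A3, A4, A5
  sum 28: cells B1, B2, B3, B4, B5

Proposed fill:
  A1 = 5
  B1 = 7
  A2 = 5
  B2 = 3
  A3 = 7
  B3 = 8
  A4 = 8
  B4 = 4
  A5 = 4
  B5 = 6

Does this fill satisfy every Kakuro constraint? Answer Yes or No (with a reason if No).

No — the down run A1–A5 sums to 29, not 26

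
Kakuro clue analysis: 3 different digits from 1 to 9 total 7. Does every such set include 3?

No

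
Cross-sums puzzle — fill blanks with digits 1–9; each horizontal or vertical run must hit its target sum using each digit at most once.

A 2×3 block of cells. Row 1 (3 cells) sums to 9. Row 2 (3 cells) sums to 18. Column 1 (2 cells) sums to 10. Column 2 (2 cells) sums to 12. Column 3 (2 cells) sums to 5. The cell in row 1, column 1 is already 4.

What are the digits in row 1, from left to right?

(1,2) = 3: the only remaining digit allowed by both the 9 across and the 12 down.
(1,3) = 9 − 7 = 2 completes the 9 across.
(2,1) = 10 − 4 = 6 completes the 10 down.
(2,2) = 12 − 3 = 9 completes the 12 down.
(2,3) = 18 − 15 = 3 completes the 18 across.

4, 3, 2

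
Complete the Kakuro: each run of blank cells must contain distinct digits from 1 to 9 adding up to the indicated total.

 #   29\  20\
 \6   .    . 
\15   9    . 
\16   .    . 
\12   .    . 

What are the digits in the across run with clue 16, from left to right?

7, 9

16 in 2 cells must be {7,9}; 29 in 4 cells must be {5,7,8,9}.
Given what's placed, R1C1 must be 5 to fit the 6 across and 29 down.
R1C2 = 6 − 5 = 1 completes the 6 across.
R2C2 = 15 − 9 = 6 completes the 15 across.
Given what's placed, R3C1 must be 7 to fit the 16 across and 29 down.
R3C2 = 16 − 7 = 9 completes the 16 across.
R4C1 = 29 − 21 = 8 completes the 29 down.
R4C2 = 12 − 8 = 4 completes the 12 across.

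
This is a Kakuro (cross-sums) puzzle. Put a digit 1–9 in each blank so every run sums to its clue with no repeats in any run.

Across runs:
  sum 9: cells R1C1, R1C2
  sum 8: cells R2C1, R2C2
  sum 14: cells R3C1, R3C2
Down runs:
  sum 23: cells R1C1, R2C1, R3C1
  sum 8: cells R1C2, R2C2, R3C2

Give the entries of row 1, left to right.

8 1

23 in 3 cells must be {6,8,9}.
The 8 across and the 23 down share only 6, so R2C1 = 6.
R2C2 = 8 − 6 = 2 completes the 8 across.
Given what's placed, R3C2 must be 5 to fit the 14 across and 8 down.
R1C1 = 8: the only remaining digit allowed by both the 9 across and the 23 down.
R1C2 = 9 − 8 = 1 completes the 9 across.
R3C1 = 14 − 5 = 9 completes the 14 across.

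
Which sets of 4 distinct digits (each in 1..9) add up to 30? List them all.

4 distinct digits from 1–9 sum between 10 and 30.
Only one set works: {6,7,8,9}.

{6,7,8,9}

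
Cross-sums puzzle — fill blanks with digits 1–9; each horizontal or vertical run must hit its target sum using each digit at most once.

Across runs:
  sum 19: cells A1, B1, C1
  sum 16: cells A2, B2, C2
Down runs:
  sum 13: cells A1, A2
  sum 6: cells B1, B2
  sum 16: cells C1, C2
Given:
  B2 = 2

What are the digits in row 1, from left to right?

8 4 7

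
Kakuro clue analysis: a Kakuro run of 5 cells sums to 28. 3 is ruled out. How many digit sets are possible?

5

5 distinct digits from 1–9 sum between 15 and 35.
Dropping sets that contain 3.
Enumerating: {1,4,6,8,9}, {1,5,6,7,9}, {2,4,5,8,9}, {2,4,6,7,9}, {2,5,6,7,8}.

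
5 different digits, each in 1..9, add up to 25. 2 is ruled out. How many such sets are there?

5 distinct digits from 1–9 sum between 15 and 35.
Dropping sets that contain 2.
Enumerating: {1,3,4,8,9}, {1,3,5,7,9}, {1,3,6,7,8}, {1,4,5,6,9}, {1,4,5,7,8}, {3,4,5,6,7}.

6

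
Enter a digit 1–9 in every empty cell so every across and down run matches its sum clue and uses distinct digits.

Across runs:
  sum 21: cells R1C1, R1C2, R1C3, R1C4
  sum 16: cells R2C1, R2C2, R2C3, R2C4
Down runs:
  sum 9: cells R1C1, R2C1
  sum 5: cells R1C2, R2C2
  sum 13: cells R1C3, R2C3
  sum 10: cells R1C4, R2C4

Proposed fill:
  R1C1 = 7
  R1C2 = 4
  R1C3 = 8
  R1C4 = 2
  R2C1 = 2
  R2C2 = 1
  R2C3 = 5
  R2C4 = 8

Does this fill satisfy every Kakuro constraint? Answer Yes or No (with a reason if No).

Across: 7+4+8+2=21; 2+1+5+8=16. Down: 7+2=9; 4+1=5; 8+5=13; 2+8=10. No digit repeats within any run.

Yes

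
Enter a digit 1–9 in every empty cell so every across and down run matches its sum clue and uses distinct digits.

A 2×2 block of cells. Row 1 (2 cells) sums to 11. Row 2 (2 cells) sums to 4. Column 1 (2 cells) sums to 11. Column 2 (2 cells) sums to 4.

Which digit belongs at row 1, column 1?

8

4 in 2 cells must be {1,3}.
The 11 across and the 4 down share only 3, so (1,2) = 3.
The 4 across and the 11 down share only 3, so (2,1) = 3.
(2,2) = 4 − 3 = 1 completes the 4 across.
(1,1) = 11 − 3 = 8 completes the 11 across.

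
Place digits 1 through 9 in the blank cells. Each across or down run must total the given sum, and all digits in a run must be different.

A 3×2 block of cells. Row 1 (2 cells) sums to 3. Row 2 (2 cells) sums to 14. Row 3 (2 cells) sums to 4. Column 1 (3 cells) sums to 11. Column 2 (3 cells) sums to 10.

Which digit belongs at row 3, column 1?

3 in 2 cells must be {1,2}; 4 in 2 cells must be {1,3}.
Nothing is forced directly, so branch on (2,2), whose candidates are 5 or 6. If (2,2) = 5: then (2,1) would have to be in {9} for the 14 across but in {1,2,3,4,5,6,7,8} for the 11 down — contradiction. So (2,2) = 6.
Given what's placed, (1,2) must be 1 to fit the 3 across and 10 down.
(2,1) = 14 − 6 = 8 completes the 14 across.
(3,1) = 1: the only remaining digit allowed by both the 4 across and the 11 down.
(3,2) = 4 − 1 = 3 completes the 4 across.
(1,1) = 3 − 1 = 2 completes the 3 across.

1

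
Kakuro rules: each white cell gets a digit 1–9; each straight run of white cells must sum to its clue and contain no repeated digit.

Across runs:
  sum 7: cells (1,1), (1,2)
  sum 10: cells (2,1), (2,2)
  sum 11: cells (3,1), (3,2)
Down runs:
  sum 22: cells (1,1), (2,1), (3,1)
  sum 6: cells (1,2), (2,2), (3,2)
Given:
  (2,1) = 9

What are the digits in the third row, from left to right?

8 3

6 in 3 cells must be {1,2,3}.
(2,2) = 10 − 9 = 1 completes the 10 across.
Nothing is forced directly, so branch on (1,1), whose candidates are 5 or 6. If (1,1) = 6: then (1,2) would have to be in {1} for the 7 across but in {2,3} for the 6 down — contradiction. So (1,1) = 5.
(1,2) = 7 − 5 = 2 completes the 7 across.
(3,1) = 22 − 14 = 8 completes the 22 down.
(3,2) = 11 − 8 = 3 completes the 11 across.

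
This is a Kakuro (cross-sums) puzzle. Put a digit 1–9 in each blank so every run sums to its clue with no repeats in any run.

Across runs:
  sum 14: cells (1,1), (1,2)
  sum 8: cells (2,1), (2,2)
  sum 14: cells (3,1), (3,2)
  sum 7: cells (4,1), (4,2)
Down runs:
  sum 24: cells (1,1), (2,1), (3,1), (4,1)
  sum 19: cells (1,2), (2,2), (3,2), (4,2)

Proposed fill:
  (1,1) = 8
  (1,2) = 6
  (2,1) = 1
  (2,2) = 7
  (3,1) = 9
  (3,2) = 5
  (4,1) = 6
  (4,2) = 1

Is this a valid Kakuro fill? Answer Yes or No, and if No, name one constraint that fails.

Across: 8+6=14; 1+7=8; 9+5=14; 6+1=7. Down: 8+1+9+6=24; 6+7+5+1=19. No digit repeats within any run.

Yes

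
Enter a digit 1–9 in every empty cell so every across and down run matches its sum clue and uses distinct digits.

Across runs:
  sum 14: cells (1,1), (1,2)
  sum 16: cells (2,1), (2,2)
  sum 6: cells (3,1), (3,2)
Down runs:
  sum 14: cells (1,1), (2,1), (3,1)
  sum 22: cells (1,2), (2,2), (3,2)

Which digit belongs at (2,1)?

7

16 in 2 cells must be {7,9}.
The 6 across and the 22 down share only 5, so (3,2) = 5.
Given what's placed, (2,2) must be 9 to fit the 16 across and 22 down.
(3,1) = 6 − 5 = 1 completes the 6 across.
(1,2) = 22 − 14 = 8 completes the 22 down.
(2,1) = 16 − 9 = 7 completes the 16 across.
(1,1) = 14 − 8 = 6 completes the 14 across.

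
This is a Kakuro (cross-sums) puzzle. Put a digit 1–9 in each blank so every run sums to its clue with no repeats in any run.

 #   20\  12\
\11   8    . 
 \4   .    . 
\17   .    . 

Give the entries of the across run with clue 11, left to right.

4 in 2 cells must be {1,3}; 17 in 2 cells must be {8,9}.
R1C2 = 11 − 8 = 3 completes the 11 across.
R2C1 = 3: the only remaining digit allowed by both the 4 across and the 20 down.
R2C2 = 4 − 3 = 1 completes the 4 across.
R3C1 = 20 − 11 = 9 completes the 20 down.
R3C2 = 17 − 9 = 8 completes the 17 across.

8, 3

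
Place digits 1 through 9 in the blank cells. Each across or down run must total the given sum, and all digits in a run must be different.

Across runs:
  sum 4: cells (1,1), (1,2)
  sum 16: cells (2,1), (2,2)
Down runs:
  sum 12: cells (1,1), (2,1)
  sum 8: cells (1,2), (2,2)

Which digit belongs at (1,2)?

1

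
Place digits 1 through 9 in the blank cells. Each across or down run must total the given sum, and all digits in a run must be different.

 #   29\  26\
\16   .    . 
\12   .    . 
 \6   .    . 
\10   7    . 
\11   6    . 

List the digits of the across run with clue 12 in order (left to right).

16 in 2 cells must be {7,9}.
Given what's placed, R1C1 must be 9 to fit the 16 across and 29 down.
R1C2 = 16 − 9 = 7 completes the 16 across.
R4C2 = 10 − 7 = 3 completes the 10 across.
R5C2 = 11 − 6 = 5 completes the 11 across.
Given what's placed, R2C2 must be 9 to fit the 12 across and 26 down.
R3C2 = 26 − 24 = 2 completes the 26 down.
R2C1 = 12 − 9 = 3 completes the 12 across.

3 9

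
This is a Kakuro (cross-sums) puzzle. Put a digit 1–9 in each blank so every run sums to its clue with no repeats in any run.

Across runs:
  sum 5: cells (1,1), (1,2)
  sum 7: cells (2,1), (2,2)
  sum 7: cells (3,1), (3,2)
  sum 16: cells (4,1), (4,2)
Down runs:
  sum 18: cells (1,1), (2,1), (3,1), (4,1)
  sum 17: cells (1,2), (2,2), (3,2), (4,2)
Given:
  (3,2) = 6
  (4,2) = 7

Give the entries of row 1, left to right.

2 3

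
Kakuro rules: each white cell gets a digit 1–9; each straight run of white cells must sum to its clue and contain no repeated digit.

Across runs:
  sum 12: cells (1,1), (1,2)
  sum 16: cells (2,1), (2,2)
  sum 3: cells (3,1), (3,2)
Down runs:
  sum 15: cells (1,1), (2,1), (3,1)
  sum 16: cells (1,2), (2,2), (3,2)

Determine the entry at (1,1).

4

16 in 2 cells must be {7,9}; 3 in 2 cells must be {1,2}.
Nothing is forced directly, so branch on (3,1), whose candidates are 1 or 2. If (3,1) = 1: that forces (2,1) = 9, (2,2) = 7, after which (3,2) would have to be in {2} for the 3 across but in {1,3,4,5,6,8} for the 16 down — contradiction. So (3,1) = 2.
(3,2) = 3 − 2 = 1 completes the 3 across.
Nothing is forced directly, so branch on (2,1), whose candidates are 7 or 9. If (2,1) = 7: then (1,1) would have to be in {3,4,5,7,8,9} for the 12 across but in {6} for the 15 down — contradiction. So (2,1) = 9.
(1,1) = 15 − 11 = 4 completes the 15 down.
(1,2) = 12 − 4 = 8 completes the 12 across.
(2,2) = 16 − 9 = 7 completes the 16 across.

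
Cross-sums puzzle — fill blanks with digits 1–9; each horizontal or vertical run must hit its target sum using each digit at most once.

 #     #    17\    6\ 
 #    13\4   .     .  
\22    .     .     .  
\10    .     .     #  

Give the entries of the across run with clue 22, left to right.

9, 8, 5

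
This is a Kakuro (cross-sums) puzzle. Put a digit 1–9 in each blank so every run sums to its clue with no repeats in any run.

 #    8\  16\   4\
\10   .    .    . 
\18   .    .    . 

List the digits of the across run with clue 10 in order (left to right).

2 7 1

16 in 2 cells must be {7,9}; 4 in 2 cells must be {1,3}.
The 10 across and the 16 down share only 7, so R1C2 = 7.
Given what's placed, R1C3 must be 1 to fit the 10 across and 4 down.
R2C2 = 16 − 7 = 9 completes the 16 down.
R2C3 = 4 − 1 = 3 completes the 4 down.
R1C1 = 10 − 8 = 2 completes the 10 across.
R2C1 = 18 − 12 = 6 completes the 18 across.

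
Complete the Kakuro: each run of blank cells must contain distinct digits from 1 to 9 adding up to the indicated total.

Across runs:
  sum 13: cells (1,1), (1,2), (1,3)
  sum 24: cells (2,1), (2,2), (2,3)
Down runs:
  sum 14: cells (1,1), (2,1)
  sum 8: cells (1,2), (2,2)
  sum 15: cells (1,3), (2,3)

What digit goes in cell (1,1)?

24 in 3 cells must be {7,8,9}.
The 24 across and the 8 down share only 7, so (2,2) = 7.
(1,2) = 8 − 7 = 1 completes the 8 down.
Nothing is forced directly, so branch on (2,1), whose candidates are 8 or 9. If (2,1) = 8: then (1,1) would have to be in {3,4,5,7,8,9} for the 13 across but in {6} for the 14 down — contradiction. So (2,1) = 9.
(1,1) = 14 − 9 = 5 completes the 14 down.
(1,3) = 13 − 6 = 7 completes the 13 across.
(2,3) = 24 − 16 = 8 completes the 24 across.

5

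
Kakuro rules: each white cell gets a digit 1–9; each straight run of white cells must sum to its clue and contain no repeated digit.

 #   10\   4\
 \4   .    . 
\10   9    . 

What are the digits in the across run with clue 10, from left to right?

9 1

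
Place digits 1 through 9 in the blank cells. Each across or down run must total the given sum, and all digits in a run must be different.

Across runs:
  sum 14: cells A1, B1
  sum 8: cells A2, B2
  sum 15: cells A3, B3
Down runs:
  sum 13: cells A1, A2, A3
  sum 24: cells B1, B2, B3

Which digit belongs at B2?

7

24 in 3 cells must be {7,8,9}.
The 8 across and the 24 down share only 7, so B2 = 7.
A2 = 8 − 7 = 1 completes the 8 across.
Nothing is forced directly, so branch on B1, whose candidates are 8 or 9. If B1 = 8: then A1 would have to be in {6} for the 14 across but in {3,4,5,7,8,9} for the 13 down — contradiction. So B1 = 9.
A1 = 14 − 9 = 5 completes the 14 across.
A3 = 13 − 6 = 7 completes the 13 down.
B3 = 15 − 7 = 8 completes the 15 across.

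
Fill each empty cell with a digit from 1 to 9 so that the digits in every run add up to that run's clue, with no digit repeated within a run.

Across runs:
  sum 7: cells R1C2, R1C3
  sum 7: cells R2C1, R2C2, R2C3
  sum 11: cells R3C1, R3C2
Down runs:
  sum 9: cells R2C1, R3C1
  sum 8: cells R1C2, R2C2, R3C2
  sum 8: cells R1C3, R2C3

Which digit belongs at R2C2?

7 in 3 cells must be {1,2,4}.
Nothing is forced directly, so branch on R2C3, whose candidates are 1 or 2. If R2C3 = 1: then R1C3 would have to be in {1,2,3,4,5,6} for the 7 across but in {7} for the 8 down — contradiction. So R2C3 = 2.
R1C3 = 8 − 2 = 6 completes the 8 down.
R1C2 = 7 − 6 = 1 completes the 7 across.
R2C2 = 4: the only remaining digit allowed by both the 7 across and the 8 down.
R3C2 = 8 − 5 = 3 completes the 8 down.
R2C1 = 7 − 6 = 1 completes the 7 across.
R3C1 = 11 − 3 = 8 completes the 11 across.

4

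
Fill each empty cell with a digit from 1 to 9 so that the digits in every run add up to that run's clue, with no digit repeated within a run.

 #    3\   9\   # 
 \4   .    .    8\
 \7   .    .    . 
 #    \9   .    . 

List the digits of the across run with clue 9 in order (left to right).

4 in 2 cells must be {1,3}; 7 in 3 cells must be {1,2,4}; 3 in 2 cells must be {1,2}.
The 4 across and the 3 down share only 1, so R1C1 = 1.
R1C2 = 4 − 1 = 3 completes the 4 across.
R2C1 = 3 − 1 = 2 completes the 3 down.
R2C3 = 1: the only remaining digit allowed by both the 7 across and the 8 down.
R3C3 = 8 − 1 = 7 completes the 8 down.
R2C2 = 7 − 3 = 4 completes the 7 across.
R3C2 = 9 − 7 = 2 completes the 9 across.

2 7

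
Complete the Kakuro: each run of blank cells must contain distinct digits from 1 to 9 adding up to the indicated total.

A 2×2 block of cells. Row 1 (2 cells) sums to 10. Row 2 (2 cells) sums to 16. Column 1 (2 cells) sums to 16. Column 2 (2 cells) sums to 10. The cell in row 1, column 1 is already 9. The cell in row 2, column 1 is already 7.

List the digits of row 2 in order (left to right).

7 9

16 in 2 cells must be {7,9}.
(1,2) = 10 − 9 = 1 completes the 10 across.
(2,2) = 16 − 7 = 9 completes the 16 across.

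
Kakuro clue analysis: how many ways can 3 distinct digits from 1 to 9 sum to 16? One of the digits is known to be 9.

3

3 distinct digits from 1–9 sum between 6 and 24.
Keeping only sets containing 9.
Enumerating: {1,6,9}, {2,5,9}, {3,4,9}.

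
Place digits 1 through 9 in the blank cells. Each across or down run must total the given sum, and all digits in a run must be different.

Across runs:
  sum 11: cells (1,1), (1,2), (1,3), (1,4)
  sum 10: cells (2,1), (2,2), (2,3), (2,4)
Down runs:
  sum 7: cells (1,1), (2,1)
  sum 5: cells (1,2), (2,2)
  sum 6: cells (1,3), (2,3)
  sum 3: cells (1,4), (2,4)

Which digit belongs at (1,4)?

11 in 4 cells must be {1,2,3,5}; 10 in 4 cells must be {1,2,3,4}; 3 in 2 cells must be {1,2}.
Nothing is forced directly, so branch on (2,3), whose candidates are 1 or 2 or 4. If (2,3) = 2: then (1,3) would have to be in {1,2,3,5} for the 11 across but in {4} for the 6 down — contradiction. If (2,3) = 4: that forces (1,3) = 2, (1,4) = 1, (2,4) = 2, (1,2) = 3, after which (2,2) would have to be in {1,3} for the 10 across but in {2} for the 5 down — contradiction. So (2,3) = 1.
(1,3) = 6 − 1 = 5 completes the 6 down.
Given what's placed, (2,4) must be 2 to fit the 10 across and 3 down.
(1,4) = 3 − 2 = 1 completes the 3 down.

1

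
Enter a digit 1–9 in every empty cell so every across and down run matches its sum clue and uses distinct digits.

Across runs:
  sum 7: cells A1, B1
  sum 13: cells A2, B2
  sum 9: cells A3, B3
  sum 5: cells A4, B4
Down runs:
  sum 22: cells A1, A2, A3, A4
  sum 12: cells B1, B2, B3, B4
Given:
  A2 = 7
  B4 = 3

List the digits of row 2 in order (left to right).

7, 6

B2 = 13 − 7 = 6 completes the 13 across.
A4 = 5 − 3 = 2 completes the 5 across.
Nothing is forced directly, so branch on A1, whose candidates are 4 or 5. If A1 = 4: then B1 would have to be in {3} for the 7 across but in {1,2} for the 12 down — contradiction. So A1 = 5.
B1 = 7 − 5 = 2 completes the 7 across.
A3 = 22 − 14 = 8 completes the 22 down.
B3 = 9 − 8 = 1 completes the 9 across.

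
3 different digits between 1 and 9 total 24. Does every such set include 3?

No

The only way to make 24 from 3 distinct digits is {7,8,9}, which does not contain 3.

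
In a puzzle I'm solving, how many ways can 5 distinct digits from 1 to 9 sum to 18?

3

5 distinct digits from 1–9 sum between 15 and 35.
Enumerating: {1,2,3,4,8}, {1,2,3,5,7}, {1,2,4,5,6}.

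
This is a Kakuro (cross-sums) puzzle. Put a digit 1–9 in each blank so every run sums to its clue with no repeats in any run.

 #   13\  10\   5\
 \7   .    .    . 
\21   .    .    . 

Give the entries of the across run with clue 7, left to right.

4 2 1

7 in 3 cells must be {1,2,4}.
The 7 across and the 13 down share only 4, so R1C1 = 4.
R2C1 = 13 − 4 = 9 completes the 13 down.
Given what's placed, R2C3 must be 4 to fit the 21 across and 5 down.
R1C3 = 5 − 4 = 1 completes the 5 down.
R2C2 = 21 − 13 = 8 completes the 21 across.
R1C2 = 7 − 5 = 2 completes the 7 across.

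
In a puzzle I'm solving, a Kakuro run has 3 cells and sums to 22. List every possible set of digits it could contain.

{5,8,9}; {6,7,9}

3 distinct digits from 1–9 sum between 6 and 24.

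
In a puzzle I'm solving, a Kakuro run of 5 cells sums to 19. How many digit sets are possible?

5

5 distinct digits from 1–9 sum between 15 and 35.
Enumerating: {1,2,3,4,9}, {1,2,3,5,8}, {1,2,3,6,7}, {1,2,4,5,7}, {1,3,4,5,6}.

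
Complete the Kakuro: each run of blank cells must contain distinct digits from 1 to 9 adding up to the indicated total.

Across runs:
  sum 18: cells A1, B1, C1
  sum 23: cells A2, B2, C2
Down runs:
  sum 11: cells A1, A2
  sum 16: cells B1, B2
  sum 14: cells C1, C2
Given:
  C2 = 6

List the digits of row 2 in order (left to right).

8, 9, 6

23 in 3 cells must be {6,8,9}; 16 in 2 cells must be {7,9}.
C1 = 14 − 6 = 8 completes the 14 down.
B2 = 9: the only remaining digit allowed by both the 23 across and the 16 down.
B1 = 16 − 9 = 7 completes the 16 down.
A2 = 23 − 15 = 8 completes the 23 across.
A1 = 18 − 15 = 3 completes the 18 across.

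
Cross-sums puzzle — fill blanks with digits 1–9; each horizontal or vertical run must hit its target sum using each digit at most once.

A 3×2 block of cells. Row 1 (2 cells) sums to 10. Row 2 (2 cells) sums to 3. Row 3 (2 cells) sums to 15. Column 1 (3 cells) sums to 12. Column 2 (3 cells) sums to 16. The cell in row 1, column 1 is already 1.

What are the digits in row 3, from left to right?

3 in 2 cells must be {1,2}.
(1,2) = 10 − 1 = 9 completes the 10 across.
Given what's placed, (2,1) must be 2 to fit the 3 across and 12 down.
(2,2) = 3 − 2 = 1 completes the 3 across.
(3,1) = 12 − 3 = 9 completes the 12 down.
(3,2) = 15 − 9 = 6 completes the 15 across.

9, 6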